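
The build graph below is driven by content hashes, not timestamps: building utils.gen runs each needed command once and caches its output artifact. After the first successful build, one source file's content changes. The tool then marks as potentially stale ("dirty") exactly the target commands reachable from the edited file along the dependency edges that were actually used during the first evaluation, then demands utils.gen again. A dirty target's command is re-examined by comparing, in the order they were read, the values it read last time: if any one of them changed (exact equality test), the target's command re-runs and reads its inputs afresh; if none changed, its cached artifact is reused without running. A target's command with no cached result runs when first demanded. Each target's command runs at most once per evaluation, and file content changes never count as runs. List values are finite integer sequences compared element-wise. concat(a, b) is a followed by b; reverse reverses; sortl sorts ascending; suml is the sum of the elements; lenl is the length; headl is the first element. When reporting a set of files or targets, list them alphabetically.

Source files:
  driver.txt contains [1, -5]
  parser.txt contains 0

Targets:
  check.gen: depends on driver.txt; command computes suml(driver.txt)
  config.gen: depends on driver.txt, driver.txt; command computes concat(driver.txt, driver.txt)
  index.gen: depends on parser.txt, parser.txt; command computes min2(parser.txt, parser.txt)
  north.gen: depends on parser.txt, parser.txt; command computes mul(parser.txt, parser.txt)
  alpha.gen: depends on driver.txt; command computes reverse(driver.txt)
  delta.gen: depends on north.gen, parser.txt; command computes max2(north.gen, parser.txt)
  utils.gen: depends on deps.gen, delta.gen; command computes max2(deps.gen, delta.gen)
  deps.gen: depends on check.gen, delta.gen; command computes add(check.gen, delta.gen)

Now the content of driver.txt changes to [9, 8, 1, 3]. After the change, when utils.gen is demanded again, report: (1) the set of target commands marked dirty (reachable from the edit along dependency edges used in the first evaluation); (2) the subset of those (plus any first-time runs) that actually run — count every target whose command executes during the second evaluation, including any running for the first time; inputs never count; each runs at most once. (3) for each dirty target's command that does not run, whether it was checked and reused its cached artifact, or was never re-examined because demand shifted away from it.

Initial pass — values computed on the first demand:
  check.gen = suml([1, -5]) = -4
  north.gen = mul(0, 0) = 0
  delta.gen = max2(0, 0) = 0
  deps.gen = add(-4, 0) = -4
  utils.gen = max2(-4, 0) = 0

Second demand — change propagation:
  check.gen: re-runs because driver.txt [1, -5]->[9, 8, 1, 3]; new result 21.
  deps.gen: re-runs because check.gen -4->21; new result 21.
  utils.gen: re-runs because deps.gen -4->21; new result 21.

Dirty set: check.gen, deps.gen, utils.gen.
Run set: check.gen, deps.gen, utils.gen (3 run).
All dirty target commands ended up running.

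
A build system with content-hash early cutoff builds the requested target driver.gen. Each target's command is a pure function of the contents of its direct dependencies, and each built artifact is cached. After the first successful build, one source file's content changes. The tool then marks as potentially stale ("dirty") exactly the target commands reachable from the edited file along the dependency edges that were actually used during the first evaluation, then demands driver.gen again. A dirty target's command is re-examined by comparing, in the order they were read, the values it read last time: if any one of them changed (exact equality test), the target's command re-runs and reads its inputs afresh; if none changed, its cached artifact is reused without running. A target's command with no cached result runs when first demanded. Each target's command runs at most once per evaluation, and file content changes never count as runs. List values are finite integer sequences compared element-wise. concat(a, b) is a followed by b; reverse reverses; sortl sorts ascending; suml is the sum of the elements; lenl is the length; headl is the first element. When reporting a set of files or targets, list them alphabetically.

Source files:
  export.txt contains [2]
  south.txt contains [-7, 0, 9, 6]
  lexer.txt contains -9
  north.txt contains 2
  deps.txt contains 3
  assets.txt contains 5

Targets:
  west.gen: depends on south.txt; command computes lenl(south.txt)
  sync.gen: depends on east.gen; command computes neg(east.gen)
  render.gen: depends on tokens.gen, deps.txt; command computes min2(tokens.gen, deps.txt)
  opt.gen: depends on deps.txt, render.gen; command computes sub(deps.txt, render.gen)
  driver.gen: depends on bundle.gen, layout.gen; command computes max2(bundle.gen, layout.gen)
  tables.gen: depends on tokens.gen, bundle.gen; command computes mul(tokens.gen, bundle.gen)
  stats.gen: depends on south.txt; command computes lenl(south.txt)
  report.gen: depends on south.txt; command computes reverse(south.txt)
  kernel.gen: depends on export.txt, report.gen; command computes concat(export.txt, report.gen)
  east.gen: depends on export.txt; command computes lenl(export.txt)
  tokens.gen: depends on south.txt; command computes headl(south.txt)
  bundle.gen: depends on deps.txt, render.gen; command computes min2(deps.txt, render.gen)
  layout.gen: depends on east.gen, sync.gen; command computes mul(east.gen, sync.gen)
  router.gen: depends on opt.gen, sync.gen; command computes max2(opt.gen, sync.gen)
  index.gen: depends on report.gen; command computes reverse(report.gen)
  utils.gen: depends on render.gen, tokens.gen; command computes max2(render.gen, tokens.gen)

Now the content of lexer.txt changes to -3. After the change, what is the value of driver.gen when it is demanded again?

New value of driver.gen: -1.
Key observation: lexer.txt is never demanded by the output, so the edit triggers no recomputation at all.

First evaluation (everything demanded from the output):
  east.gen = lenl([2]) = 1
  sync.gen = neg(1) = -1
  layout.gen = mul(1, -1) = -1
  tokens.gen = headl([-7, 0, 9, 6]) = -7
  render.gen = min2(-7, 3) = -7
  bundle.gen = min2(3, -7) = -7
  driver.gen = max2(-7, -1) = -1

Propagation after the edit:
  lexer.txt feeds no computation that the output demands — nothing is marked dirty and nothing runs.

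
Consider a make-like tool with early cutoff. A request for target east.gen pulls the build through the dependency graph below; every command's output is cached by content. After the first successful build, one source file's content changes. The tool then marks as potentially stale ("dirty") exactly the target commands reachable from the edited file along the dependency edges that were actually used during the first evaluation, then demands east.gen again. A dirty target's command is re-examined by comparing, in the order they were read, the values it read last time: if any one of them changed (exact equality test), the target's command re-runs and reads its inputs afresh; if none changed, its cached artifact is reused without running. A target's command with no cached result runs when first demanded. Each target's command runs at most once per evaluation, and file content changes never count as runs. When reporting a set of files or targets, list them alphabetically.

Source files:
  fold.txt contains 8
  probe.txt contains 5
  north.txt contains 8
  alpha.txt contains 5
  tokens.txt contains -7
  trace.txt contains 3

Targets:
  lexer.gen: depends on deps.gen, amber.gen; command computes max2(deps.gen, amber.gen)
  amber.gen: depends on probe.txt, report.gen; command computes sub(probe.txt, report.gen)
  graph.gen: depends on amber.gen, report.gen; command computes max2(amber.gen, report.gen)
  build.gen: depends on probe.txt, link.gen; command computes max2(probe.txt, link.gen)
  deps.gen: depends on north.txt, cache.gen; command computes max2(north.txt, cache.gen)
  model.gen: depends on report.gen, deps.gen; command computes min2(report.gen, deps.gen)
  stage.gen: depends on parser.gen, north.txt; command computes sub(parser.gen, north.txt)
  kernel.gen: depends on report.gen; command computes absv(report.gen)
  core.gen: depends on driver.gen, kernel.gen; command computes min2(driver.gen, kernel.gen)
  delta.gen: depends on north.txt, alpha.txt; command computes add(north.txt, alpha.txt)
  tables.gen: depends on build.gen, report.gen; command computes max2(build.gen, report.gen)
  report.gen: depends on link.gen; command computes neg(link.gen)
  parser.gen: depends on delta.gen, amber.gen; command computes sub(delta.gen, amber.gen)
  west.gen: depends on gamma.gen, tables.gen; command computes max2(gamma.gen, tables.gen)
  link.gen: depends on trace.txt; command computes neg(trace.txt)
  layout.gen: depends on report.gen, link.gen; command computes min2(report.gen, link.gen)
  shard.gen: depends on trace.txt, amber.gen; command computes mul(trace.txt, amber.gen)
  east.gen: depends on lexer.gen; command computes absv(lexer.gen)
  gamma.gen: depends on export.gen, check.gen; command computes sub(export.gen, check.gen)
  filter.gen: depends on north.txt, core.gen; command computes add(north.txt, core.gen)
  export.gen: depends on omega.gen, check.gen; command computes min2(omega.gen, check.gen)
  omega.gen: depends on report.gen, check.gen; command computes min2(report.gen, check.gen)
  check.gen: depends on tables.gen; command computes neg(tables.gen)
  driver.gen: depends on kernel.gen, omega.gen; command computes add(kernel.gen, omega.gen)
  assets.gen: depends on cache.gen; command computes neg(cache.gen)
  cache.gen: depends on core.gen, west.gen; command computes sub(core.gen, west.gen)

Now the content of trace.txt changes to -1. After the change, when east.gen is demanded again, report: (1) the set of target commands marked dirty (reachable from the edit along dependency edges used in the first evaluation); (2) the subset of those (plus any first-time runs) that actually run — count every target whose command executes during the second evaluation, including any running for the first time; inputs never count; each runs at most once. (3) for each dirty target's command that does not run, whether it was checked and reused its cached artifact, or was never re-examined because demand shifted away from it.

First demand of the output computes:
  link.gen = neg(3) = -3
  build.gen = max2(5, -3) = 5
  report.gen = neg(-3) = 3
  amber.gen = sub(5, 3) = 2
  kernel.gen = absv(3) = 3
  tables.gen = max2(5, 3) = 5
  check.gen = neg(5) = -5
  omega.gen = min2(3, -5) = -5
  driver.gen = add(3, -5) = -2
  core.gen = min2(-2, 3) = -2
  export.gen = min2(-5, -5) = -5
  gamma.gen = sub(-5, -5) = 0
  west.gen = max2(0, 5) = 5
  cache.gen = sub(-2, 5) = -7
  deps.gen = max2(8, -7) = 8
  lexer.gen = max2(8, 2) = 8
  east.gen = absv(8) = 8

After the edit, cleaning proceeds:
  link.gen: a read changed (trace.txt 3->-1) — executes, giving 1.
  build.gen: a read changed (link.gen -3->1) — executes, giving 5 — identical to its old value.
  report.gen: a read changed (link.gen -3->1) — executes, giving -1.
  amber.gen: a read changed (report.gen 3->-1) — executes, giving 6.
  kernel.gen: a read changed (report.gen 3->-1) — executes, giving 1.
  tables.gen: a read changed (report.gen 3->-1) — executes, giving 5 — identical to its old value.
  check.gen: dirty, but its reads are unchanged (tables.gen unchanged); cached -5 stands.
  omega.gen: a read changed (report.gen 3->-1) — executes, giving -5 — identical to its old value.
  driver.gen: a read changed (kernel.gen 3->1) — executes, giving -4.
  core.gen: a read changed (driver.gen -2->-4; kernel.gen 3->1) — executes, giving -4.
  export.gen: dirty, but its reads are unchanged (omega.gen unchanged, check.gen unchanged); cached -5 stands.
  gamma.gen: dirty, but its reads are unchanged (export.gen unchanged, check.gen unchanged); cached 0 stands.
  west.gen: dirty, but its reads are unchanged (gamma.gen unchanged, tables.gen unchanged); cached 5 stands.
  cache.gen: a read changed (core.gen -2->-4) — executes, giving -9.
  deps.gen: a read changed (cache.gen -7->-9) — executes, giving 8 — identical to its old value.
  lexer.gen: a read changed (amber.gen 2->6) — executes, giving 8 — identical to its old value.
  east.gen: dirty, but its reads are unchanged (lexer.gen unchanged); cached 8 stands.

Note where the cutoff bites: check.gen is checked, finds nothing changed, and keeps its cache.

The edit dirties: amber.gen, build.gen, cache.gen, check.gen, core.gen, deps.gen, driver.gen, east.gen, export.gen, gamma.gen, kernel.gen, lexer.gen, link.gen, omega.gen, report.gen, tables.gen, west.gen.
12 target commands run: amber.gen, build.gen, cache.gen, core.gen, deps.gen, driver.gen, kernel.gen, lexer.gen, link.gen, omega.gen, report.gen, tables.gen.
Cache hits after checking: check.gen, east.gen, export.gen, gamma.gen, west.gen.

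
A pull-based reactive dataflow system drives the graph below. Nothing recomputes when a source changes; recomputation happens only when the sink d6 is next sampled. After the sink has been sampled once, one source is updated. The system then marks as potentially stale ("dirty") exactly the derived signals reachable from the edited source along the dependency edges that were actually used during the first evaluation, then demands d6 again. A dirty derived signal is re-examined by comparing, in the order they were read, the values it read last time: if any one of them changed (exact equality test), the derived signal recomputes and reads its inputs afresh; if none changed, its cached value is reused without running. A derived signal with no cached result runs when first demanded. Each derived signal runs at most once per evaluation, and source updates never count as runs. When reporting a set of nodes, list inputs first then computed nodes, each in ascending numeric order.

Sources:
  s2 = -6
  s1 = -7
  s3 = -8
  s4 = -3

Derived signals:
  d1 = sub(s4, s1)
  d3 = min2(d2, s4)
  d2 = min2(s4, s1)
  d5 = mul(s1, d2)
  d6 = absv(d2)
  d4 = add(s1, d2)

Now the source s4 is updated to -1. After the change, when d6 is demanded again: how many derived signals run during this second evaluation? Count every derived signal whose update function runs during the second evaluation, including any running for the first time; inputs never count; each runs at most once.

First evaluation (everything demanded from the output):
  d2 = min2(-3, -7) = -7
  d6 = absv(-7) = 7

Propagation after the edit:
  d2: runs — s4 -3->-1; result -7 (same value as before).
  d6: checked — values it read are unchanged (d2 unchanged); reused cached 7 without running.

Key observation: the change is absorbed at d2 — it re-runs but produces the same value, and the output's value is unchanged.

Derived signals that run: d2 — 1 in total.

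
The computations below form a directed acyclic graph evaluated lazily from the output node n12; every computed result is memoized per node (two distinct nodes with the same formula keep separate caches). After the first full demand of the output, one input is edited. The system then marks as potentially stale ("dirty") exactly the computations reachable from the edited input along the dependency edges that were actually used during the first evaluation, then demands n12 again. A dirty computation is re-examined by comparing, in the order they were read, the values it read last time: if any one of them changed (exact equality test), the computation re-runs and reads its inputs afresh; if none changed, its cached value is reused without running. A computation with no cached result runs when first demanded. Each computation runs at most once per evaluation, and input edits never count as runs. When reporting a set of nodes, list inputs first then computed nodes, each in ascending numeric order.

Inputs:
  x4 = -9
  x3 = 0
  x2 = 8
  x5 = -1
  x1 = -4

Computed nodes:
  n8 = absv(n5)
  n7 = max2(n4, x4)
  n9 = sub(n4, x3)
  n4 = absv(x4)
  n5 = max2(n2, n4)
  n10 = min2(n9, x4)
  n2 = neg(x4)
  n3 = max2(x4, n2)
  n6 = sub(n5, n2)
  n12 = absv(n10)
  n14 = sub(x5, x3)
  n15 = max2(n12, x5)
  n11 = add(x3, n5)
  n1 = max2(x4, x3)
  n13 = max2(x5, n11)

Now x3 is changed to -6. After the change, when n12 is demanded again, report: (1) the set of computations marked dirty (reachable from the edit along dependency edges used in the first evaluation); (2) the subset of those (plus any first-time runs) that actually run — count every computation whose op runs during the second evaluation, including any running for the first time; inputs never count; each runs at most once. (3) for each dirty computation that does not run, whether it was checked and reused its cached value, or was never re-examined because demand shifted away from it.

The edit dirties: n9, n10, n12.
2 computations run: n9, n10.
Cache hits after checking: n12.
Note the absorption at n10: it re-runs yet its value is the same, leaving the output's value untouched.

First demand of the output computes:
  n4 = absv(-9) = 9
  n9 = sub(9, 0) = 9
  n10 = min2(9, -9) = -9
  n12 = absv(-9) = 9

After the edit, cleaning proceeds:
  n9: a read changed (x3 0->-6) — executes, giving 15.
  n10: a read changed (n9 9->15) — executes, giving -9 — identical to its old value.
  n12: dirty, but its reads are unchanged (n10 unchanged); cached 9 stands.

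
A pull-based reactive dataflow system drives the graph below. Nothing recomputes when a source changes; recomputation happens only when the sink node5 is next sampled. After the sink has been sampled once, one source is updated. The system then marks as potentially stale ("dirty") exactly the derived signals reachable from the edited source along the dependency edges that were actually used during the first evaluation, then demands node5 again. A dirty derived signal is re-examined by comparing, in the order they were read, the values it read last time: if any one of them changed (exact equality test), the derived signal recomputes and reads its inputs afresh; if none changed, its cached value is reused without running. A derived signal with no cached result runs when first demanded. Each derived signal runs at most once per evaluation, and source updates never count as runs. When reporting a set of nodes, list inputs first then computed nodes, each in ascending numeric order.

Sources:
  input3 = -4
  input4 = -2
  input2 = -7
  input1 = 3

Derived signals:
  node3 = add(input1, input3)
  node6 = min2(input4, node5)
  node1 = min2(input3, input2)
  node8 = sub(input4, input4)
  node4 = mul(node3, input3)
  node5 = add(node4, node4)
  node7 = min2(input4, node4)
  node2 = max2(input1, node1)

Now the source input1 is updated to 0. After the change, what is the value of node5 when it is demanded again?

New value of node5: 32.

First evaluation (everything demanded from the output):
  node3 = add(3, -4) = -1
  node4 = mul(-1, -4) = 4
  node5 = add(4, 4) = 8

Propagation after the edit:
  node3: runs — input1 3->0; result -4.
  node4: runs — node3 -1->-4; result 16.
  node5: runs — node4 4->16; node4 4->16; result 32.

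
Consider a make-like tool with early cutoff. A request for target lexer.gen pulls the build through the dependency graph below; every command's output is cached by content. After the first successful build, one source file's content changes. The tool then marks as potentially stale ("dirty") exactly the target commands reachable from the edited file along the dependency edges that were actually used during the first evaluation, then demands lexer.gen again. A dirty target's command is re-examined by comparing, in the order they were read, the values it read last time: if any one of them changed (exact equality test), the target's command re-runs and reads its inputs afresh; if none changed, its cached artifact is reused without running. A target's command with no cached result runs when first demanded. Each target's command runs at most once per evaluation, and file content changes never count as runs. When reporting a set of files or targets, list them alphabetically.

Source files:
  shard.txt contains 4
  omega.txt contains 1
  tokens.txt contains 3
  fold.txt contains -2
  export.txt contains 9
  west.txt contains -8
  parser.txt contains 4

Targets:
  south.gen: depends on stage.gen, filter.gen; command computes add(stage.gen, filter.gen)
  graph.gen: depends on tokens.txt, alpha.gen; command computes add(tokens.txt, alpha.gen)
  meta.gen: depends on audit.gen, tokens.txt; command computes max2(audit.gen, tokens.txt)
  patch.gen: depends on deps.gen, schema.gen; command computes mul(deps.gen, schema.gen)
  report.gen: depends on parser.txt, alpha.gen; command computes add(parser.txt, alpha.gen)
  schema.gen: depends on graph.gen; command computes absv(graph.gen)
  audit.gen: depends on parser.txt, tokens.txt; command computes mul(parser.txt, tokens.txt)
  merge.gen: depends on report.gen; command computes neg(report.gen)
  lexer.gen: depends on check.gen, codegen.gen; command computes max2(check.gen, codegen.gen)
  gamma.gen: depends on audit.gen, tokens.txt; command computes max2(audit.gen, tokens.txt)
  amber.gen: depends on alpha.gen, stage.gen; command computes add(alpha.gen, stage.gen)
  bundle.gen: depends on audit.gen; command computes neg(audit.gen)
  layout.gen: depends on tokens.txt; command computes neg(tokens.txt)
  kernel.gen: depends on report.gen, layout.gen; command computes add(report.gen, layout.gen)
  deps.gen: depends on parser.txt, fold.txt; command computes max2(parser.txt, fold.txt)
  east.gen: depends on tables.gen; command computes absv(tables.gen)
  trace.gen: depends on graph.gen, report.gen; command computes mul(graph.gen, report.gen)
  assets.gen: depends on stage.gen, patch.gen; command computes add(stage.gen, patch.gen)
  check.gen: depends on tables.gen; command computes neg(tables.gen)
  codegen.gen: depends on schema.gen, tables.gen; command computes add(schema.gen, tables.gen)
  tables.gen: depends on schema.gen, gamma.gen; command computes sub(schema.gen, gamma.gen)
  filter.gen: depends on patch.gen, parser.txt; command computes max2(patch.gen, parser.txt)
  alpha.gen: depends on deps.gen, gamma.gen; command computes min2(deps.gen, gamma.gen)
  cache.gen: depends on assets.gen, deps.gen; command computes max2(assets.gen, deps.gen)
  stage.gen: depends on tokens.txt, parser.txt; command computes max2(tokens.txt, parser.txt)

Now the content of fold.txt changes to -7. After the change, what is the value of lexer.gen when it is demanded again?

Demanding lexer.gen again yields 5.
Note the absorption at deps.gen: it re-runs yet its value is the same, leaving the output's value untouched.

First demand of the output computes:
  audit.gen = mul(4, 3) = 12
  deps.gen = max2(4, -2) = 4
  gamma.gen = max2(12, 3) = 12
  alpha.gen = min2(4, 12) = 4
  graph.gen = add(3, 4) = 7
  schema.gen = absv(7) = 7
  tables.gen = sub(7, 12) = -5
  check.gen = neg(-5) = 5
  codegen.gen = add(7, -5) = 2
  lexer.gen = max2(5, 2) = 5

After the edit, cleaning proceeds:
  deps.gen: a read changed (fold.txt -2->-7) — executes, giving 4 — identical to its old value.
  alpha.gen: dirty, but its reads are unchanged (deps.gen unchanged, gamma.gen unchanged); cached 4 stands.
  graph.gen: dirty, but its reads are unchanged (tokens.txt unchanged, alpha.gen unchanged); cached 7 stands.
  schema.gen: dirty, but its reads are unchanged (graph.gen unchanged); cached 7 stands.
  tables.gen: dirty, but its reads are unchanged (schema.gen unchanged, gamma.gen unchanged); cached -5 stands.
  check.gen: dirty, but its reads are unchanged (tables.gen unchanged); cached 5 stands.
  codegen.gen: dirty, but its reads are unchanged (schema.gen unchanged, tables.gen unchanged); cached 2 stands.
  lexer.gen: dirty, but its reads are unchanged (check.gen unchanged, codegen.gen unchanged); cached 5 stands.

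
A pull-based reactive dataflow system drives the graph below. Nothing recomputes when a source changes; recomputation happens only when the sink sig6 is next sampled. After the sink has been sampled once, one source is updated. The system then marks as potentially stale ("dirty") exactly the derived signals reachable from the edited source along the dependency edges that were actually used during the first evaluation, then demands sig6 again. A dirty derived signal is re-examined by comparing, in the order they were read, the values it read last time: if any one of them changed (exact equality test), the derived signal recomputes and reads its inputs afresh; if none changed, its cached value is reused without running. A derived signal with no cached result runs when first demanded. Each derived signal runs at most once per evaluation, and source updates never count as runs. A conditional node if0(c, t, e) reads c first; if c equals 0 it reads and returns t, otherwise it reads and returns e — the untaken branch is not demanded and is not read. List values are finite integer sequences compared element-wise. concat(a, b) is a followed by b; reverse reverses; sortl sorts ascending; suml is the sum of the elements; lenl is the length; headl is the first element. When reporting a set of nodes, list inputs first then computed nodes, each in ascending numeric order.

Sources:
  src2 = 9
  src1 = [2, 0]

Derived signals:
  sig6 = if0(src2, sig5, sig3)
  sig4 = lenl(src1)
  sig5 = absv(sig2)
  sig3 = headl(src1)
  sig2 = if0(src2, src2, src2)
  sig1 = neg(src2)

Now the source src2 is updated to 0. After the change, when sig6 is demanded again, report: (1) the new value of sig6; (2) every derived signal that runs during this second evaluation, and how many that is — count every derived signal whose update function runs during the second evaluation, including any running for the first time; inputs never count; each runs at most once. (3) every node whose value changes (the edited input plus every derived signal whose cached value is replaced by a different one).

New value of sig6: 0.
Derived signals that run: sig2, sig5, sig6 — 3 in total.
Values that change: src2, sig6.
Key observation: a condition flipped, so demand reaches new nodes — sig2, sig5 run for the first time.

First evaluation (everything demanded from the output):
  sig3 = headl([2, 0]) = 2
  sig6 = if0(src2=9 -> else branch sig3) = 2

Propagation after the edit:
  sig2: demanded for the first time — runs, produces 0.
  sig5: demanded for the first time — runs, produces 0.
  sig6: runs — src2 9->0; result 0.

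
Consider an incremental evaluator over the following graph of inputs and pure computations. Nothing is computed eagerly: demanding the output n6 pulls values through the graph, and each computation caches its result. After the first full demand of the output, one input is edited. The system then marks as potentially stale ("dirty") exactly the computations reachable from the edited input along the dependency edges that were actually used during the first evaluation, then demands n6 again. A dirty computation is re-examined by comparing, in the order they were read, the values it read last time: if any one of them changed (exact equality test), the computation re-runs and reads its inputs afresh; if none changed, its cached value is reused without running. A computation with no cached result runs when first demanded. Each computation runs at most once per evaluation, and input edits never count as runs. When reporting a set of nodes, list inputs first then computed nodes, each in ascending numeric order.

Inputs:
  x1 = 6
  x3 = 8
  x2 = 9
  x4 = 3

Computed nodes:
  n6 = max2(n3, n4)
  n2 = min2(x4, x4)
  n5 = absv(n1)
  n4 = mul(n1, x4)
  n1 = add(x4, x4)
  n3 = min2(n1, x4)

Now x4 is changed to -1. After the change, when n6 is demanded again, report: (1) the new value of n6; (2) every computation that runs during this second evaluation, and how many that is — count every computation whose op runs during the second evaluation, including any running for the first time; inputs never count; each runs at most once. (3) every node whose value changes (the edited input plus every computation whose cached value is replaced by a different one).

n6 now evaluates to 2.
Run set: n1, n3, n4, n6 (4 run).
Changed values: x4, n1, n3, n4, n6.

Initial pass — values computed on the first demand:
  n1 = add(3, 3) = 6
  n3 = min2(6, 3) = 3
  n4 = mul(6, 3) = 18
  n6 = max2(3, 18) = 18

Second demand — change propagation:
  n1: re-runs because x4 3->-1; x4 3->-1; new result -2.
  n3: re-runs because n1 6->-2; x4 3->-1; new result -2.
  n4: re-runs because n1 6->-2; x4 3->-1; new result 2.
  n6: re-runs because n3 3->-2; n4 18->2; new result 2.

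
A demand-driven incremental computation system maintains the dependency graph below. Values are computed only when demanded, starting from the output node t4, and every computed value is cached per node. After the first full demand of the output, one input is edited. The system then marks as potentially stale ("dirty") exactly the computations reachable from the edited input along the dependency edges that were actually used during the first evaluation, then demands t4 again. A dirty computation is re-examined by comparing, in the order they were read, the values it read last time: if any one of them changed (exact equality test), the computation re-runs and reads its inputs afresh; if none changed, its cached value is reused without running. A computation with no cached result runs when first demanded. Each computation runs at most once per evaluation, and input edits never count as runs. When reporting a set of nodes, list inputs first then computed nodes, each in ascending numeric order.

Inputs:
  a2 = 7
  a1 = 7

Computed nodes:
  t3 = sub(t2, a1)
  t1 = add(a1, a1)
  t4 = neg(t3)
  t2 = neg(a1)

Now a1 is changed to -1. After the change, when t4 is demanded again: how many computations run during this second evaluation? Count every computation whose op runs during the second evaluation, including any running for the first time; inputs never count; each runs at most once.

First evaluation (everything demanded from the output):
  t2 = neg(7) = -7
  t3 = sub(-7, 7) = -14
  t4 = neg(-14) = 14

Propagation after the edit:
  t2: runs — a1 7->-1; result 1.
  t3: runs — t2 -7->1; a1 7->-1; result 2.
  t4: runs — t3 -14->2; result -2.

Computations that run: t2, t3, t4 — 3 in total.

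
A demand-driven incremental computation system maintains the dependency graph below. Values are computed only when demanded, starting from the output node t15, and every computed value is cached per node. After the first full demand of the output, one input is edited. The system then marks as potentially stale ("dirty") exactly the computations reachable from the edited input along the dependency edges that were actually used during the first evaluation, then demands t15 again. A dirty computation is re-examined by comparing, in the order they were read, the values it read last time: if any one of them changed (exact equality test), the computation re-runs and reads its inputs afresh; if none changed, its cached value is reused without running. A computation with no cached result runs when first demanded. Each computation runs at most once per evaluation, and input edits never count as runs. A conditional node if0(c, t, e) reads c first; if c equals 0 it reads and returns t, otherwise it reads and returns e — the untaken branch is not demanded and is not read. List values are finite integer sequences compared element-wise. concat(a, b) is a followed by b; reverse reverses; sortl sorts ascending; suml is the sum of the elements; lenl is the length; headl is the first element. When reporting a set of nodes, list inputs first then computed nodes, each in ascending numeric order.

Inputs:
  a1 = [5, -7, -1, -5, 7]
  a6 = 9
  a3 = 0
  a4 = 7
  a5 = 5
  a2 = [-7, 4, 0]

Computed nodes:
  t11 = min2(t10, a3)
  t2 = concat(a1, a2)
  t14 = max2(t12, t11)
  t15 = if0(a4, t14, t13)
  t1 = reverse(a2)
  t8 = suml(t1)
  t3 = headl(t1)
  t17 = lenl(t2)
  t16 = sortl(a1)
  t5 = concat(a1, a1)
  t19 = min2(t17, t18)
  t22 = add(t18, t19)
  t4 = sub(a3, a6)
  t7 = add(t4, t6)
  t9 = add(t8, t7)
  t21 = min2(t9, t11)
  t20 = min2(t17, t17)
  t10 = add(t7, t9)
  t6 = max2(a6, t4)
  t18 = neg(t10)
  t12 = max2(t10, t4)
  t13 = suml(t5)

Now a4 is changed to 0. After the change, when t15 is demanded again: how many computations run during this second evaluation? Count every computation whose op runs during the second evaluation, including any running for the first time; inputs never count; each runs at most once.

First evaluation (everything demanded from the output):
  t5 = concat([5, -7, -1, -5, 7], [5, -7, -1, -5, 7]) = [5, -7, -1, -5, 7, 5, -7, -1, -5, 7]
  t13 = suml([5, -7, -1, -5, 7, 5, -7, -1, -5, 7]) = -2
  t15 = if0(a4=7 -> else branch t13) = -2

Propagation after the edit:
  t1: demanded for the first time — runs, produces [0, 4, -7].
  t4: demanded for the first time — runs, produces -9.
  t6: demanded for the first time — runs, produces 9.
  t7: demanded for the first time — runs, produces 0.
  t8: demanded for the first time — runs, produces -3.
  t9: demanded for the first time — runs, produces -3.
  t10: demanded for the first time — runs, produces -3.
  t11: demanded for the first time — runs, produces -3.
  t12: demanded for the first time — runs, produces -3.
  t14: demanded for the first time — runs, produces -3.
  t15: runs — a4 7->0; result -3.

Key observation: a condition flipped, so demand reaches new nodes — t1, t4, t6, t7, t8, t9, t10, t11, t12, t14 run for the first time.

Computations that run: t1, t4, t6, t7, t8, t9, t10, t11, t12, t14, t15 — 11 in total.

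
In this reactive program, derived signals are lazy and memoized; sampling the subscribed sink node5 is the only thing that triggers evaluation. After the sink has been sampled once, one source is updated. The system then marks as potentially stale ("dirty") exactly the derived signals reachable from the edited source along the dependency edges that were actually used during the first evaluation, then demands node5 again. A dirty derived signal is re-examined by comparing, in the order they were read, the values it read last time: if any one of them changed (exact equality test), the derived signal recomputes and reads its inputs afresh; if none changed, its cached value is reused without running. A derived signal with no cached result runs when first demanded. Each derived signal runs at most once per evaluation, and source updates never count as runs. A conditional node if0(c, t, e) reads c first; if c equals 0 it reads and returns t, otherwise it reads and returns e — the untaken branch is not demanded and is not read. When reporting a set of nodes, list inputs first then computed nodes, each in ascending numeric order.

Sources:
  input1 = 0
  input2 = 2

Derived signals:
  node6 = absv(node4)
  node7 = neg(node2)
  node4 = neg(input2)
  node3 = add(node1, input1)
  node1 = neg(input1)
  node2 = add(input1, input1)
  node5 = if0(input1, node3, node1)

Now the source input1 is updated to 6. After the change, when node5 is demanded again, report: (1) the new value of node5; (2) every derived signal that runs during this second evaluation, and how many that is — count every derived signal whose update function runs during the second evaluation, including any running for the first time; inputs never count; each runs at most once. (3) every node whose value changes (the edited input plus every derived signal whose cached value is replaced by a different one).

First demand of the output computes:
  node1 = neg(0) = 0
  node3 = add(0, 0) = 0
  node5 = if0(input1=0 -> then branch node3) = 0

After the edit, cleaning proceeds:
  node1: a read changed (input1 0->6) — executes, giving -6.
  node3: stays stale; no demand reaches it after the flip.
  node5: a read changed (input1 0->6) — executes, giving -6.

Note the branch switch — demand abandons node3, which is never re-examined.

Demanding node5 again yields -6.
2 derived signals run: node1, node5.
The nodes whose values change: input1, node1, node5.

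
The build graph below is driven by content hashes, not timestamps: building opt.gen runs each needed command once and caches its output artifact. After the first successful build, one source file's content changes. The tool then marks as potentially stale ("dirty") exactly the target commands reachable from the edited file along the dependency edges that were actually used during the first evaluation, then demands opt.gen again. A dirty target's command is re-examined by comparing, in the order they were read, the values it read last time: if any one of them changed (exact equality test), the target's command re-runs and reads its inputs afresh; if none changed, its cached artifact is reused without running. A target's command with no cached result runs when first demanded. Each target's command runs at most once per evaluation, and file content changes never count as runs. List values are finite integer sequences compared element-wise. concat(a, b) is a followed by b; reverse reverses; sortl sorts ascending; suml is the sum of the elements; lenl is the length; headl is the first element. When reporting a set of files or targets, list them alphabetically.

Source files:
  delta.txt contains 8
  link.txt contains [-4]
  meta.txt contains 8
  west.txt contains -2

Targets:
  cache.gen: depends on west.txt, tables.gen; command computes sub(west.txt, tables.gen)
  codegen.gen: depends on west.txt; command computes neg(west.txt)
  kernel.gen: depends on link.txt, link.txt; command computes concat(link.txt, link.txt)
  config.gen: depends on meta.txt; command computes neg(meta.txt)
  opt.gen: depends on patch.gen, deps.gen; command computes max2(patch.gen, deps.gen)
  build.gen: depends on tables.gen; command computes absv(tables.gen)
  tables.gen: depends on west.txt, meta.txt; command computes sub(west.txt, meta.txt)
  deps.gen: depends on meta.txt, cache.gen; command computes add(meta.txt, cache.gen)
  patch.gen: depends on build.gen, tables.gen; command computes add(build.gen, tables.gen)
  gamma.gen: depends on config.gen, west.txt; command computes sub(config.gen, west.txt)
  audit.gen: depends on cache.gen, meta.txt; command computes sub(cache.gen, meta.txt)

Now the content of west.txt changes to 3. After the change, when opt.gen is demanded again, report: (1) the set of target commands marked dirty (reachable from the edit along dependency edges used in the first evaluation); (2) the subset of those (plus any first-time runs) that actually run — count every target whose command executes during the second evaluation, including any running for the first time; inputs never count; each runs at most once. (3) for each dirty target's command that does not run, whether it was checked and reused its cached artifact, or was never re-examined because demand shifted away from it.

Dirty set: build.gen, cache.gen, deps.gen, opt.gen, patch.gen, tables.gen.
Run set: build.gen, cache.gen, patch.gen, tables.gen (4 run).
Re-examined without running (cache reused): deps.gen, opt.gen.
The important point: at deps.gen every value read last time is unchanged, so the dirty flag clears without a run.

Initial pass — values computed on the first demand:
  tables.gen = sub(-2, 8) = -10
  build.gen = absv(-10) = 10
  cache.gen = sub(-2, -10) = 8
  deps.gen = add(8, 8) = 16
  patch.gen = add(10, -10) = 0
  opt.gen = max2(0, 16) = 16

Second demand — change propagation:
  tables.gen: re-runs because west.txt -2->3; new result -5.
  build.gen: re-runs because tables.gen -10->-5; new result 5.
  cache.gen: re-runs because west.txt -2->3; tables.gen -10->-5; new result 8 (unchanged).
  deps.gen: re-examined; everything it read last time is the same (meta.txt unchanged, cache.gen unchanged) — cache 16 kept, no run.
  patch.gen: re-runs because build.gen 10->5; tables.gen -10->-5; new result 0 (unchanged).
  opt.gen: re-examined; everything it read last time is the same (patch.gen unchanged, deps.gen unchanged) — cache 16 kept, no run.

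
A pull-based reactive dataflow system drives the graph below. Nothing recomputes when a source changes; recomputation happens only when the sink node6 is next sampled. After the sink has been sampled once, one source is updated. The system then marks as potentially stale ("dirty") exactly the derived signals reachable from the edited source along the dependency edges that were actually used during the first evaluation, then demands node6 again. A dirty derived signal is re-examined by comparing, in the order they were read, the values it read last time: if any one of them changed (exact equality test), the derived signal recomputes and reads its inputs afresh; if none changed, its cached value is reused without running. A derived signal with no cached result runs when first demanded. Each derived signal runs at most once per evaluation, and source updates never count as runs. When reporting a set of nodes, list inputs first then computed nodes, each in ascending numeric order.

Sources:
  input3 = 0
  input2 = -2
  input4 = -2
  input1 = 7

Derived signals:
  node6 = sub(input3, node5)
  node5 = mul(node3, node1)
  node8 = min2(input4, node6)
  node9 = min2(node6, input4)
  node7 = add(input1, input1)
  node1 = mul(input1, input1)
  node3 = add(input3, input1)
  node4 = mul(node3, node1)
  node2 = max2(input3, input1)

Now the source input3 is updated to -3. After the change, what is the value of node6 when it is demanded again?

First evaluation (everything demanded from the output):
  node1 = mul(7, 7) = 49
  node3 = add(0, 7) = 7
  node5 = mul(7, 49) = 343
  node6 = sub(0, 343) = -343

Propagation after the edit:
  node3: runs — input3 0->-3; result 4.
  node5: runs — node3 7->4; result 196.
  node6: runs — input3 0->-3; node5 343->196; result -199.

New value of node6: -199.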